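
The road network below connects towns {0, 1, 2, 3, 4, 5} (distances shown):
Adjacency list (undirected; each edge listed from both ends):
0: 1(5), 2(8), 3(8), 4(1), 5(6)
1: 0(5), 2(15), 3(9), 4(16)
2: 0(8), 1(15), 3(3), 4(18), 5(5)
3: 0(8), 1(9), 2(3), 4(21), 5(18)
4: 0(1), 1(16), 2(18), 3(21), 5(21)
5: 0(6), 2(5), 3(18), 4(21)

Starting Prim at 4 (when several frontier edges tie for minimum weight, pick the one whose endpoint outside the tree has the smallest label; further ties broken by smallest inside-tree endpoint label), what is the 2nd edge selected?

0-1

Grow the tree from 4 using Prim:
Step 1: cheapest edge leaving the tree is 0–4 (1); add 0.
Step 2: cheapest edge leaving the tree is 0–1 (5); add 1.
Step 3: cheapest edge leaving the tree is 0–5 (6); add 5.
Step 4: cheapest edge leaving the tree is 2–5 (5); add 2.
Step 5: cheapest edge leaving the tree is 2–3 (3); add 3.
The 2nd edge added is 0–1.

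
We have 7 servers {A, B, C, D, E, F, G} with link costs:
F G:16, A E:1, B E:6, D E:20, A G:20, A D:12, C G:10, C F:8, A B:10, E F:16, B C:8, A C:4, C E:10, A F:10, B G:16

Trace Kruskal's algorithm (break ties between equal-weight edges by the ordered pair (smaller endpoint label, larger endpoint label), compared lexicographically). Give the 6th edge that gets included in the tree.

Kruskal's algorithm — process edges by increasing weight (ties by edge label):
A E (1): add. Components now {A,E} {B} {C} {D} {F} {G}
A C (4): add. Components now {A,C,E} {B} {D} {F} {G}
B E (6): add. Components now {A,B,C,E} {D} {F} {G}
B C (8): skip — B and C already connected.
C F (8): add. Components now {A,B,C,E,F} {D} {G}
A B (10): skip — A and B already connected.
A F (10): skip — A and F already connected.
C E (10): skip — C and E already connected.
C G (10): add. Components now {A,B,C,E,F,G} {D}
A D (12): add. Components now {A,B,C,D,E,F,G}
The 6th edge added is A D.

A-D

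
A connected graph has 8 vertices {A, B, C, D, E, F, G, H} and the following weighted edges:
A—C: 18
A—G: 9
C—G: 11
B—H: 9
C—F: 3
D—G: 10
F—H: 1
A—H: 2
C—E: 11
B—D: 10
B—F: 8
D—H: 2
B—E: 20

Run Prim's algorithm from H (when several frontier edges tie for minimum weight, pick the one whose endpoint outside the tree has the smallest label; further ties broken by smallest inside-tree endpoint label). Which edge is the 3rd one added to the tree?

Prim's algorithm from H:
Step 1: frontier [F—H 1, A—H 2, D—H 2, B—H 9] → take F—H (1); add F.
Step 2: frontier [C—F 3, B—F 8, A—H 2, D—H 2, B—H 9] → take A—H (2); add A.
Step 3: frontier [A—G 9, A—C 18, C—F 3, B—F 8, D—H 2, B—H 9] → take D—H (2); add D.
Step 4: frontier [A—G 9, A—C 18, B—D 10, D—G 10, C—F 3, B—F 8, B—H 9] → take C—F (3); add C.
Step 5: frontier [A—G 9, C—E 11, C—G 11, B—D 10, D—G 10, B—F 8, B—H 9] → take B—F (8); add B.
Step 6: frontier [A—G 9, B—E 20, C—E 11, C—G 11, D—G 10] → take A—G (9); add G.
Step 7: frontier [B—E 20, C—E 11] → take C—E (11); add E.
The 3rd edge added is D—H.

D-H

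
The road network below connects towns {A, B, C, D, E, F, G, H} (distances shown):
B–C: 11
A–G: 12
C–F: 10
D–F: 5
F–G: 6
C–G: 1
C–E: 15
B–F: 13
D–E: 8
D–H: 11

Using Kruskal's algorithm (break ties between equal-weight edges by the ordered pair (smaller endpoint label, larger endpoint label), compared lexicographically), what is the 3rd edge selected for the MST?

Kruskal's algorithm — process edges by increasing weight (ties by edge label):
C–G (1): add — endpoints in different components.
D–F (5): add — endpoints in different components.
F–G (6): add — endpoints in different components.
D–E (8): add — endpoints in different components.
C–F (10): skip — C and F already connected.
B–C (11): add — endpoints in different components.
D–H (11): add — endpoints in different components.
A–G (12): add — endpoints in different components.
The 3rd edge added is F–G.

F-G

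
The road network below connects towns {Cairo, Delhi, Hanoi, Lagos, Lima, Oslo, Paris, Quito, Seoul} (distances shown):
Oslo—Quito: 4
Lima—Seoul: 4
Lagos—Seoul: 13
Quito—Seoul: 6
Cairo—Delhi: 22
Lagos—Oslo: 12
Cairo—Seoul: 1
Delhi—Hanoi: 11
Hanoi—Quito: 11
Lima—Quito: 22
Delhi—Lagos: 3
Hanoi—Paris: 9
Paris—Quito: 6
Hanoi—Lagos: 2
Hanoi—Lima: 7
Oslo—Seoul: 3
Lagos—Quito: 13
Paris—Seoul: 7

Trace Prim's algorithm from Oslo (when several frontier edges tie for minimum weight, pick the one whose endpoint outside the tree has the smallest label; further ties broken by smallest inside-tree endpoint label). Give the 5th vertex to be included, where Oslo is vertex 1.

Prim's algorithm from Oslo:
Step 1: cheapest edge leaving the tree is Oslo—Seoul (3); add Seoul.
Step 2: cheapest edge leaving the tree is Cairo—Seoul (1); add Cairo.
Step 3: cheapest edge leaving the tree is Lima—Seoul (4); add Lima.
Step 4: cheapest edge leaving the tree is Oslo—Quito (4); add Quito.
Step 5: cheapest edge leaving the tree is Paris—Quito (6); add Paris.
Step 6: cheapest edge leaving the tree is Hanoi—Lima (7); add Hanoi.
Step 7: cheapest edge leaving the tree is Hanoi—Lagos (2); add Lagos.
Step 8: cheapest edge leaving the tree is Delhi—Lagos (3); add Delhi.
Vertex order: Oslo, Seoul, Cairo, Lima, Quito, Paris, Hanoi, Lagos, Delhi. The 5th vertex is Quito.

Quito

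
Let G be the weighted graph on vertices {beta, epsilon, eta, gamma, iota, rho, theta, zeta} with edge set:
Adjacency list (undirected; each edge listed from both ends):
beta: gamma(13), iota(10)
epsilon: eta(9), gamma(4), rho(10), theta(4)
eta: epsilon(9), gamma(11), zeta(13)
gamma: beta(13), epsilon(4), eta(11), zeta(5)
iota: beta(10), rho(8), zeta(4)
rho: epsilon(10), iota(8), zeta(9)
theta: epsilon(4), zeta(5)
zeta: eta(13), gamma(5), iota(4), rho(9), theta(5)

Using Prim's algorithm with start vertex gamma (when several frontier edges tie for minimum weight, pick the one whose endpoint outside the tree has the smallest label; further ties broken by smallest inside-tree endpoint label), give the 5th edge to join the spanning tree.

iota-rho

Prim's algorithm from gamma:
Step 1: cheapest edge leaving the tree is epsilon gamma (4); add epsilon.
Step 2: cheapest edge leaving the tree is epsilon theta (4); add theta.
Step 3: cheapest edge leaving the tree is gamma zeta (5); add zeta.
Step 4: cheapest edge leaving the tree is iota zeta (4); add iota.
Step 5: cheapest edge leaving the tree is iota rho (8); add rho.
Step 6: cheapest edge leaving the tree is epsilon eta (9); add eta.
Step 7: cheapest edge leaving the tree is beta iota (10); add beta.
The 5th edge added is iota rho.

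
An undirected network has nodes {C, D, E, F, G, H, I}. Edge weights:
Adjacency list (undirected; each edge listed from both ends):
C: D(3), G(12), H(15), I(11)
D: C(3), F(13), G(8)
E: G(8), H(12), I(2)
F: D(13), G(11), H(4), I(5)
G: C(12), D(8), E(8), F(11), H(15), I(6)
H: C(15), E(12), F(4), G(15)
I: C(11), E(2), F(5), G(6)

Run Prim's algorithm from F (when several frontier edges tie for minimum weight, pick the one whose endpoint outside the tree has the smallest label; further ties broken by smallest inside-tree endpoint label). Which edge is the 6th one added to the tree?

Prim's algorithm from F:
Step 1: cheapest edge leaving the tree is F–H (4); add H.
Step 2: cheapest edge leaving the tree is F–I (5); add I.
Step 3: cheapest edge leaving the tree is E–I (2); add E.
Step 4: cheapest edge leaving the tree is G–I (6); add G.
Step 5: cheapest edge leaving the tree is D–G (8); add D.
Step 6: cheapest edge leaving the tree is C–D (3); add C.
The 6th edge added is C–D.

C-D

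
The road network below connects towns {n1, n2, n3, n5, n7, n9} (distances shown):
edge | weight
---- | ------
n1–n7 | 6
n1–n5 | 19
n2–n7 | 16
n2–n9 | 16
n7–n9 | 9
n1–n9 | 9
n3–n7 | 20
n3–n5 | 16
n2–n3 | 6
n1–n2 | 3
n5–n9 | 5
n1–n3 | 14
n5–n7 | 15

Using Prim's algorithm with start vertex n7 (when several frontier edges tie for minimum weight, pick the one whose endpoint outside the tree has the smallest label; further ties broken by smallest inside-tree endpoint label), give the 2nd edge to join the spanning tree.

n1-n2

Prim's algorithm from n7:
Step 1: cheapest edge leaving the tree is n1–n7 (6); add n1.
Step 2: cheapest edge leaving the tree is n1–n2 (3); add n2.
Step 3: cheapest edge leaving the tree is n2–n3 (6); add n3.
Step 4: cheapest edge leaving the tree is n1–n9 (9); add n9.
Step 5: cheapest edge leaving the tree is n5–n9 (5); add n5.
The 2nd edge added is n1–n2.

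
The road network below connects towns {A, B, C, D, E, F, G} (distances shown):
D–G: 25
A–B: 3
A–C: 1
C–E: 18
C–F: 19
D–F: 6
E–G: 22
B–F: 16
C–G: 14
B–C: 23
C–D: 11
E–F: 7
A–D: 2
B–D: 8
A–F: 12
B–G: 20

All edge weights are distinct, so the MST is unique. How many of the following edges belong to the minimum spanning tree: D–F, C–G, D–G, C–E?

Sort edges by weight, then run Kruskal:
A–C (1): add. Components now {A,C} {B} {D} {E} {F} {G}
A–D (2): add. Components now {A,C,D} {B} {E} {F} {G}
A–B (3): add. Components now {A,B,C,D} {E} {F} {G}
D–F (6): add. Components now {A,B,C,D,F} {E} {G}
E–F (7): add. Components now {A,B,C,D,E,F} {G}
B–D (8): skip — B and D already connected.
C–D (11): skip — C and D already connected.
A–F (12): skip — A and F already connected.
C–G (14): add. Components now {A,B,C,D,E,F,G}
MST edge set: {A–C, A–D, A–B, D–F, E–F, C–G}.
Of the listed edges, {D–F, C–G} are in the MST → 2.

2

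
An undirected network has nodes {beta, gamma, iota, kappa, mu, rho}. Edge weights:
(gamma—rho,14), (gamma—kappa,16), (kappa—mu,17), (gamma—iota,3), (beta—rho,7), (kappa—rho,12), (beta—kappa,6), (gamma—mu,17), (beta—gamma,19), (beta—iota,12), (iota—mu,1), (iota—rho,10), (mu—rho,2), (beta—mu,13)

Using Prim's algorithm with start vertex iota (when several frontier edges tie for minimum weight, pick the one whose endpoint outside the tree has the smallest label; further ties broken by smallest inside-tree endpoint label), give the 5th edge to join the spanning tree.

beta-kappa

Prim, starting at iota.
Step 1: cheapest edge leaving the tree is iota—mu (1); add mu.
Step 2: cheapest edge leaving the tree is mu—rho (2); add rho.
Step 3: cheapest edge leaving the tree is gamma—iota (3); add gamma.
Step 4: cheapest edge leaving the tree is beta—rho (7); add beta.
Step 5: cheapest edge leaving the tree is beta—kappa (6); add kappa.
The 5th edge added is beta—kappa.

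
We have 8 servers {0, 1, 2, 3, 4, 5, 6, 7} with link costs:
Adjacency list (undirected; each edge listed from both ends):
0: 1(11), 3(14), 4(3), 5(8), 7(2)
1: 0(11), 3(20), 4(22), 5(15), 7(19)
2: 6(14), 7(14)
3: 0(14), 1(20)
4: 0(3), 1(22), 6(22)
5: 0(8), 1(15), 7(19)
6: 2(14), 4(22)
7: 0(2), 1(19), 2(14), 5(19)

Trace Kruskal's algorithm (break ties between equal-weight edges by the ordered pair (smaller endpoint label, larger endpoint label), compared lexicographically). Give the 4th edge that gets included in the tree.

0-1

Kruskal: consider edges lightest-first.
0-7 (2): add — endpoints in different components.
0-4 (3): add — endpoints in different components.
0-5 (8): add — endpoints in different components.
0-1 (11): add — endpoints in different components.
0-3 (14): add — endpoints in different components.
2-6 (14): add — endpoints in different components.
2-7 (14): add — endpoints in different components.
The 4th edge added is 0-1.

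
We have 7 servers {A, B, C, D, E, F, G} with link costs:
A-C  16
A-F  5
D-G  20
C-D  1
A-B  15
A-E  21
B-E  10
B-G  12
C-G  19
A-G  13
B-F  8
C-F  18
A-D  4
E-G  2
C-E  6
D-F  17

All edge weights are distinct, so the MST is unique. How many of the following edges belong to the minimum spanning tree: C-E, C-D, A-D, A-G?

Kruskal: consider edges lightest-first.
C-D (1): add. Components now {A} {B} {C,D} {E} {F} {G}
E-G (2): add. Components now {A} {B} {C,D} {E,G} {F}
A-D (4): add. Components now {A,C,D} {B} {E,G} {F}
A-F (5): add. Components now {A,C,D,F} {B} {E,G}
C-E (6): add. Components now {A,C,D,E,F,G} {B}
B-F (8): add. Components now {A,B,C,D,E,F,G}
MST edge set: {C-D, E-G, A-D, A-F, C-E, B-F}.
Of the listed edges, {C-E, C-D, A-D} are in the MST → 3.

3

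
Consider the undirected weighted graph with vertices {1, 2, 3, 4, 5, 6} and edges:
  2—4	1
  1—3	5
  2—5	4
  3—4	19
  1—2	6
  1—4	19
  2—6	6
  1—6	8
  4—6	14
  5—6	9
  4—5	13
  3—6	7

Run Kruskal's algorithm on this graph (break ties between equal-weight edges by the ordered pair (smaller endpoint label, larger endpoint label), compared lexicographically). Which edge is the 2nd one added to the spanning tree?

Sort edges by weight, then run Kruskal:
2—4 (1): add. Components now {1} {2,4} {3} {5} {6}
2—5 (4): add. Components now {1} {2,4,5} {3} {6}
1—3 (5): add. Components now {1,3} {2,4,5} {6}
1—2 (6): add. Components now {1,2,3,4,5} {6}
2—6 (6): add. Components now {1,2,3,4,5,6}
The 2nd edge added is 2—5.

2-5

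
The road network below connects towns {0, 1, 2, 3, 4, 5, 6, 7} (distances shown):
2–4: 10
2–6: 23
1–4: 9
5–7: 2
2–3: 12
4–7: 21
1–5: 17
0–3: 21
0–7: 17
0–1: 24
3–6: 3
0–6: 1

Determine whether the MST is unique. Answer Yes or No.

No

Kruskal: consider edges lightest-first.
0–6 (1): add — endpoints in different components.
5–7 (2): add — endpoints in different components.
3–6 (3): add — endpoints in different components.
1–4 (9): add — endpoints in different components.
2–4 (10): add — endpoints in different components.
2–3 (12): add — endpoints in different components.
0–7 (17): add — endpoints in different components.
Non-tree edge 1–5 has weight 17, equal to the heaviest edge on its tree cycle — swapping gives another MST of the same weight. Not unique.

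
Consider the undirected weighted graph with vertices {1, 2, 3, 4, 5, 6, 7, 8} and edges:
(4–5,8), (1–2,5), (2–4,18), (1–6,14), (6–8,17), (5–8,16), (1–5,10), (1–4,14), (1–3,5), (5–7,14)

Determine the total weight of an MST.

72

Grow the tree from 4 using Prim:
Step 1: cheapest edge leaving the tree is 4–5 (8); add 5.
Step 2: cheapest edge leaving the tree is 1–5 (10); add 1.
Step 3: cheapest edge leaving the tree is 1–2 (5); add 2.
Step 4: cheapest edge leaving the tree is 1–3 (5); add 3.
Step 5: cheapest edge leaving the tree is 1–6 (14); add 6.
Step 6: cheapest edge leaving the tree is 5–7 (14); add 7.
Step 7: cheapest edge leaving the tree is 5–8 (16); add 8.
MST edges: 4–5, 1–5, 1–2, 1–3, 1–6, 5–7, 5–8; total weight 8+10+5+5+14+14+16 = 72.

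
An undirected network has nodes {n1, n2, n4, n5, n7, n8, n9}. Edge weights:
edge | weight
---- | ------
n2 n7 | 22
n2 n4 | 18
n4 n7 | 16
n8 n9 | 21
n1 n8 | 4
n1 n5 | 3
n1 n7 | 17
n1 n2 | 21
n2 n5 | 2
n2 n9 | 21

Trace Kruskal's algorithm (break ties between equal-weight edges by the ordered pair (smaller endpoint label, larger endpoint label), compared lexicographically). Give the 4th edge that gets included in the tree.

Kruskal's algorithm — process edges by increasing weight (ties by edge label):
n2 n5 (2): add. Components now {n8} {n4} {n7} {n9} {n1} {n2,n5}
n1 n5 (3): add. Components now {n8} {n4} {n7} {n9} {n1,n2,n5}
n1 n8 (4): add. Components now {n1,n2,n5,n8} {n4} {n7} {n9}
n4 n7 (16): add. Components now {n1,n2,n5,n8} {n4,n7} {n9}
n1 n7 (17): add. Components now {n1,n2,n4,n5,n7,n8} {n9}
n2 n4 (18): skip — n4 and n2 already connected.
n1 n2 (21): skip — n1 and n2 already connected.
n2 n9 (21): add. Components now {n1,n2,n4,n5,n7,n8,n9}
The 4th edge added is n4 n7.

n4-n7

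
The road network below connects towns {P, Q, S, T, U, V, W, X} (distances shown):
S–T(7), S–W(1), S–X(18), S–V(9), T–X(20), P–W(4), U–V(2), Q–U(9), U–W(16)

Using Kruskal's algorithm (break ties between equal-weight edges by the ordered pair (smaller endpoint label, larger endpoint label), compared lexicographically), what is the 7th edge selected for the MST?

Sort edges by weight, then run Kruskal:
S–W (1): add — endpoints in different components.
U–V (2): add — endpoints in different components.
P–W (4): add — endpoints in different components.
S–T (7): add — endpoints in different components.
Q–U (9): add — endpoints in different components.
S–V (9): add — endpoints in different components.
U–W (16): skip — U and W already connected.
S–X (18): add — endpoints in different components.
The 7th edge added is S–X.

S-X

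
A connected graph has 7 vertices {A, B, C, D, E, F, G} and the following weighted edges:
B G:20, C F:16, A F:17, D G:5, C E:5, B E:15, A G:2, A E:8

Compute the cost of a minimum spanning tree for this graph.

51

Prim's algorithm from D:
Step 1: frontier [D G 5] → take D G (5); add G.
Step 2: frontier [A G 2, B G 20] → take A G (2); add A.
Step 3: frontier [A E 8, A F 17, B G 20] → take A E (8); add E.
Step 4: frontier [A F 17, C E 5, B E 15, B G 20] → take C E (5); add C.
Step 5: frontier [A F 17, C F 16, B E 15, B G 20] → take B E (15); add B.
Step 6: frontier [A F 17, C F 16] → take C F (16); add F.
MST edges: D G, A G, A E, C E, B E, C F; total weight 5+2+8+5+15+16 = 51.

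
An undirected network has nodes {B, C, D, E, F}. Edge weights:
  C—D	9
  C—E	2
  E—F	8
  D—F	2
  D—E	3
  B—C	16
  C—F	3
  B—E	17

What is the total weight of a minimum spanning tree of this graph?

23

Kruskal: consider edges lightest-first.
C—E (2): add — endpoints in different components.
D—F (2): add — endpoints in different components.
C—F (3): add — endpoints in different components.
D—E (3): skip — D and E already connected.
E—F (8): skip — E and F already connected.
C—D (9): skip — C and D already connected.
B—C (16): add — endpoints in different components.
MST edges: C—E, D—F, C—F, B—C; total weight 2+2+3+16 = 23.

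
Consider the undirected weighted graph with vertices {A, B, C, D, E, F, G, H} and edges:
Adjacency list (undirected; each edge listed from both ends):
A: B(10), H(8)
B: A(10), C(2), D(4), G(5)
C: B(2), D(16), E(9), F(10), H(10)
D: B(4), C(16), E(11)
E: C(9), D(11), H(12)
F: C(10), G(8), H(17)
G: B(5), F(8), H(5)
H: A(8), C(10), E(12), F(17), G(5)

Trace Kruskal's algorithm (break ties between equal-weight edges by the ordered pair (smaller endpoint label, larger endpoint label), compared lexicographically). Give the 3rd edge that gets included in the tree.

Kruskal's algorithm — process edges by increasing weight (ties by edge label):
B C (2): add — endpoints in different components.
B D (4): add — endpoints in different components.
B G (5): add — endpoints in different components.
G H (5): add — endpoints in different components.
A H (8): add — endpoints in different components.
F G (8): add — endpoints in different components.
C E (9): add — endpoints in different components.
The 3rd edge added is B G.

B-G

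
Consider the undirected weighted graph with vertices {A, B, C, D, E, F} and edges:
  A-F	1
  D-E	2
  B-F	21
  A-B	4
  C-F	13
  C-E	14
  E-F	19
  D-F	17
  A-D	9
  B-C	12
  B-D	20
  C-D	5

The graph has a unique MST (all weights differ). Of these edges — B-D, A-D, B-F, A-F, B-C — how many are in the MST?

Kruskal: consider edges lightest-first.
A-F (1): add. Components now {A,F} {B} {C} {D} {E}
D-E (2): add. Components now {A,F} {B} {C} {D,E}
A-B (4): add. Components now {A,B,F} {C} {D,E}
C-D (5): add. Components now {A,B,F} {C,D,E}
A-D (9): add. Components now {A,B,C,D,E,F}
MST edge set: {A-F, D-E, A-B, C-D, A-D}.
Of the listed edges, {A-D, A-F} are in the MST → 2.

2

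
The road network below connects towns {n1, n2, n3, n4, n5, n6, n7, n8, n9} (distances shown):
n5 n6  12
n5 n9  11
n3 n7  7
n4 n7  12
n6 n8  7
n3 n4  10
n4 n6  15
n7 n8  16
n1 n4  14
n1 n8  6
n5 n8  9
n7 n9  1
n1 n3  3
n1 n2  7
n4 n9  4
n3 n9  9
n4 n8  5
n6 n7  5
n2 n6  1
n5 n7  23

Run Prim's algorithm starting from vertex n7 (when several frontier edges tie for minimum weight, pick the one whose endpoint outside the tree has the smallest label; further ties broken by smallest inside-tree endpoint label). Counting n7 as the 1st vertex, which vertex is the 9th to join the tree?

Prim, starting at n7.
Step 1: cheapest edge leaving the tree is n7 n9 (1); add n9.
Step 2: cheapest edge leaving the tree is n4 n9 (4); add n4.
Step 3: cheapest edge leaving the tree is n6 n7 (5); add n6.
Step 4: cheapest edge leaving the tree is n2 n6 (1); add n2.
Step 5: cheapest edge leaving the tree is n4 n8 (5); add n8.
Step 6: cheapest edge leaving the tree is n1 n8 (6); add n1.
Step 7: cheapest edge leaving the tree is n1 n3 (3); add n3.
Step 8: cheapest edge leaving the tree is n5 n8 (9); add n5.
Vertex order: n7, n9, n4, n6, n2, n8, n1, n3, n5. The 9th vertex is n5.

n5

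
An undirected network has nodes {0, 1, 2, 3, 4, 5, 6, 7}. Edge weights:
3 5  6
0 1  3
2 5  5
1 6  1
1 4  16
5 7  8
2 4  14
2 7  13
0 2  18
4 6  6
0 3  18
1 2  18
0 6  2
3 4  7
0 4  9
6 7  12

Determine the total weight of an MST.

35

Grow the tree from 4 using Prim:
Step 1: cheapest edge leaving the tree is 4 6 (6); add 6.
Step 2: cheapest edge leaving the tree is 1 6 (1); add 1.
Step 3: cheapest edge leaving the tree is 0 6 (2); add 0.
Step 4: cheapest edge leaving the tree is 3 4 (7); add 3.
Step 5: cheapest edge leaving the tree is 3 5 (6); add 5.
Step 6: cheapest edge leaving the tree is 2 5 (5); add 2.
Step 7: cheapest edge leaving the tree is 5 7 (8); add 7.
MST edges: 4 6, 1 6, 0 6, 3 4, 3 5, 2 5, 5 7; total weight 6+1+2+7+6+5+8 = 35.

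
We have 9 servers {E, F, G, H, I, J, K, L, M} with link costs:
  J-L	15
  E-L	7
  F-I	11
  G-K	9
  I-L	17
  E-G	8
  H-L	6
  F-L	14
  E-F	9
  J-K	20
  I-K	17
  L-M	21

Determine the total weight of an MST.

Sort edges by weight, then run Kruskal:
H-L (6): add — endpoints in different components.
E-L (7): add — endpoints in different components.
E-G (8): add — endpoints in different components.
E-F (9): add — endpoints in different components.
G-K (9): add — endpoints in different components.
F-I (11): add — endpoints in different components.
F-L (14): skip — F and L already connected.
J-L (15): add — endpoints in different components.
I-K (17): skip — I and K already connected.
I-L (17): skip — I and L already connected.
J-K (20): skip — J and K already connected.
L-M (21): add — endpoints in different components.
MST edges: H-L, E-L, E-G, E-F, G-K, F-I, J-L, L-M; total weight 6+7+8+9+9+11+15+21 = 86.

86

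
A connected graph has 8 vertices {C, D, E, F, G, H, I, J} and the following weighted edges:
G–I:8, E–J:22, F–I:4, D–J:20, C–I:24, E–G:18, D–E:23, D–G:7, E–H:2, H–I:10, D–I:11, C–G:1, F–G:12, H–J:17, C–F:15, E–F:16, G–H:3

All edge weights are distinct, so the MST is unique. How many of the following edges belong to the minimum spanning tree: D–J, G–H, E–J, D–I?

1

Kruskal's algorithm — process edges by increasing weight (ties by edge label):
C–G (1): add — endpoints in different components.
E–H (2): add — endpoints in different components.
G–H (3): add — endpoints in different components.
F–I (4): add — endpoints in different components.
D–G (7): add — endpoints in different components.
G–I (8): add — endpoints in different components.
H–I (10): skip — H and I already connected.
D–I (11): skip — D and I already connected.
F–G (12): skip — F and G already connected.
C–F (15): skip — C and F already connected.
E–F (16): skip — E and F already connected.
H–J (17): add — endpoints in different components.
MST edge set: {C–G, E–H, G–H, F–I, D–G, G–I, H–J}.
Of the listed edges, {G–H} are in the MST → 1.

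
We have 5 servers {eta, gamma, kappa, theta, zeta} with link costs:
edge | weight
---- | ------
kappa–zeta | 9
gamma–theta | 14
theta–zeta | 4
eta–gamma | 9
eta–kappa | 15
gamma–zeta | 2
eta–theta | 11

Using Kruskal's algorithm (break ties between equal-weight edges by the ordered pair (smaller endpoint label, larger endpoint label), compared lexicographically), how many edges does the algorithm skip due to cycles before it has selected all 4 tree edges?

Kruskal's algorithm — process edges by increasing weight (ties by edge label):
gamma–zeta (2): add — endpoints in different components.
theta–zeta (4): add — endpoints in different components.
eta–gamma (9): add — endpoints in different components.
kappa–zeta (9): add — endpoints in different components.
Edges rejected before the tree was complete: 0.

0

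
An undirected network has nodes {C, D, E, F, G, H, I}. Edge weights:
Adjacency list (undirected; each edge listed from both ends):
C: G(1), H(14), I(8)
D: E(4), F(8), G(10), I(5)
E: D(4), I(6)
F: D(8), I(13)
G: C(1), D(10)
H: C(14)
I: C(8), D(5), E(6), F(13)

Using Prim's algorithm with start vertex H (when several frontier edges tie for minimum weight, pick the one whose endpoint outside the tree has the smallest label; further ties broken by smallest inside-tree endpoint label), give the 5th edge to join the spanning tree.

D-E

Prim, starting at H.
Step 1: frontier [C—H 14] → take C—H (14); add C.
Step 2: frontier [C—G 1, C—I 8] → take C—G (1); add G.
Step 3: frontier [C—I 8, D—G 10] → take C—I (8); add I.
Step 4: frontier [D—G 10, D—I 5, E—I 6, F—I 13] → take D—I (5); add D.
Step 5: frontier [D—E 4, D—F 8, E—I 6, F—I 13] → take D—E (4); add E.
Step 6: frontier [D—F 8, F—I 13] → take D—F (8); add F.
The 5th edge added is D—E.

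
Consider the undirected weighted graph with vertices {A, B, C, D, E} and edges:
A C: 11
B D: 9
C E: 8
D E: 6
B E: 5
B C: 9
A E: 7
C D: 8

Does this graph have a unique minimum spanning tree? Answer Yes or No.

Kruskal: consider edges lightest-first.
B E (5): add — endpoints in different components.
D E (6): add — endpoints in different components.
A E (7): add — endpoints in different components.
C D (8): add — endpoints in different components.
Non-tree edge C E has weight 8, equal to the heaviest edge on its tree cycle — swapping gives another MST of the same weight. Not unique.

No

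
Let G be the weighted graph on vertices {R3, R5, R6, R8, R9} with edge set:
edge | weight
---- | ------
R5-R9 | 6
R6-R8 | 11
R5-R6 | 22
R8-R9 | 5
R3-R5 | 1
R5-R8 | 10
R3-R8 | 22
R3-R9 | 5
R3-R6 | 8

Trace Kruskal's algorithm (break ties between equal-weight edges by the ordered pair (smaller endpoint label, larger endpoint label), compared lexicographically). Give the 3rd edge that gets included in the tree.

Sort edges by weight, then run Kruskal:
R3-R5 (1): add — endpoints in different components.
R3-R9 (5): add — endpoints in different components.
R8-R9 (5): add — endpoints in different components.
R5-R9 (6): skip — R5 and R9 already connected.
R3-R6 (8): add — endpoints in different components.
The 3rd edge added is R8-R9.

R8-R9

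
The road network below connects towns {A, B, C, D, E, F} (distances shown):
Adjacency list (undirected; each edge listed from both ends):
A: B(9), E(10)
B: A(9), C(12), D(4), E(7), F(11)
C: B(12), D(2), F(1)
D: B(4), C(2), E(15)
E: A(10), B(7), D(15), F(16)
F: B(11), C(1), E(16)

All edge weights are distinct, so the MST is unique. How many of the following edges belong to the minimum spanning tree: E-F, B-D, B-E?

2

Kruskal: consider edges lightest-first.
C-F (1): add. Components now {A} {B} {C,F} {D} {E}
C-D (2): add. Components now {A} {B} {C,D,F} {E}
B-D (4): add. Components now {A} {B,C,D,F} {E}
B-E (7): add. Components now {A} {B,C,D,E,F}
A-B (9): add. Components now {A,B,C,D,E,F}
MST edge set: {C-F, C-D, B-D, B-E, A-B}.
Of the listed edges, {B-D, B-E} are in the MST → 2.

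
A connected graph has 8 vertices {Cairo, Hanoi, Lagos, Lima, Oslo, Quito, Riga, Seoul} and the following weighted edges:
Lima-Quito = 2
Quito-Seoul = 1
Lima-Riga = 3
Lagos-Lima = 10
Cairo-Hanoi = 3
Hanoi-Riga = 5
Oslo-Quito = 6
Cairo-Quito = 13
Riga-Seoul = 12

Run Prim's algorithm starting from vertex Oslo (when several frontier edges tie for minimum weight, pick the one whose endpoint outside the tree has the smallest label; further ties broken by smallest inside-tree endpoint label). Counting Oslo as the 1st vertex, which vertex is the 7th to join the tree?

Cairo

Prim, starting at Oslo.
Step 1: frontier [Oslo-Quito 6] → take Oslo-Quito (6); add Quito.
Step 2: frontier [Quito-Seoul 1, Lima-Quito 2, Cairo-Quito 13] → take Quito-Seoul (1); add Seoul.
Step 3: frontier [Lima-Quito 2, Cairo-Quito 13, Riga-Seoul 12] → take Lima-Quito (2); add Lima.
Step 4: frontier [Lima-Riga 3, Lagos-Lima 10, Cairo-Quito 13, Riga-Seoul 12] → take Lima-Riga (3); add Riga.
Step 5: frontier [Lagos-Lima 10, Cairo-Quito 13, Hanoi-Riga 5] → take Hanoi-Riga (5); add Hanoi.
Step 6: frontier [Cairo-Hanoi 3, Lagos-Lima 10, Cairo-Quito 13] → take Cairo-Hanoi (3); add Cairo.
Step 7: frontier [Lagos-Lima 10] → take Lagos-Lima (10); add Lagos.
Vertex order: Oslo, Quito, Seoul, Lima, Riga, Hanoi, Cairo, Lagos. The 7th vertex is Cairo.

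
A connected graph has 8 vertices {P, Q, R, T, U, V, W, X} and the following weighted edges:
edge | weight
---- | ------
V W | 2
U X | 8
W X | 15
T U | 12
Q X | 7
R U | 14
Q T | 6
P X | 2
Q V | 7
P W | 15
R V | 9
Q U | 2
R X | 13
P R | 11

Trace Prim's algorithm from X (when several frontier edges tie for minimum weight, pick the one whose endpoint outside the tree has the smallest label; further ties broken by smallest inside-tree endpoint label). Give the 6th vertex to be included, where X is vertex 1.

Prim, starting at X.
Step 1: cheapest edge leaving the tree is P X (2); add P.
Step 2: cheapest edge leaving the tree is Q X (7); add Q.
Step 3: cheapest edge leaving the tree is Q U (2); add U.
Step 4: cheapest edge leaving the tree is Q T (6); add T.
Step 5: cheapest edge leaving the tree is Q V (7); add V.
Step 6: cheapest edge leaving the tree is V W (2); add W.
Step 7: cheapest edge leaving the tree is R V (9); add R.
Vertex order: X, P, Q, U, T, V, W, R. The 6th vertex is V.

V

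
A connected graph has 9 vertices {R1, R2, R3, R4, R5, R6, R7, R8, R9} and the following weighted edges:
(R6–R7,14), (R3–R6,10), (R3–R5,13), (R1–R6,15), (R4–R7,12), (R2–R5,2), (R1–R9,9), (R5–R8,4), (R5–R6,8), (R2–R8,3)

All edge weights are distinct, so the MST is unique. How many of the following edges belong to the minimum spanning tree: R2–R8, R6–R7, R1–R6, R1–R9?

4

Sort edges by weight, then run Kruskal:
R2–R5 (2): add — endpoints in different components.
R2–R8 (3): add — endpoints in different components.
R5–R8 (4): skip — R5 and R8 already connected.
R5–R6 (8): add — endpoints in different components.
R1–R9 (9): add — endpoints in different components.
R3–R6 (10): add — endpoints in different components.
R4–R7 (12): add — endpoints in different components.
R3–R5 (13): skip — R3 and R5 already connected.
R6–R7 (14): add — endpoints in different components.
R1–R6 (15): add — endpoints in different components.
MST edge set: {R2–R5, R2–R8, R5–R6, R1–R9, R3–R6, R4–R7, R6–R7, R1–R6}.
Of the listed edges, {R2–R8, R6–R7, R1–R6, R1–R9} are in the MST → 4.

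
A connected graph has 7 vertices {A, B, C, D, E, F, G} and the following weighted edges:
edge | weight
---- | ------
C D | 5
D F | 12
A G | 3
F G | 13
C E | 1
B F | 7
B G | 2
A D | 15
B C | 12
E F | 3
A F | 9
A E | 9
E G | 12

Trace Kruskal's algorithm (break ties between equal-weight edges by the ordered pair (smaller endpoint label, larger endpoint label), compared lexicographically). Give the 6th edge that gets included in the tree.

Kruskal's algorithm — process edges by increasing weight (ties by edge label):
C E (1): add. Components now {A} {B} {C,E} {D} {F} {G}
B G (2): add. Components now {A} {B,G} {C,E} {D} {F}
A G (3): add. Components now {A,B,G} {C,E} {D} {F}
E F (3): add. Components now {A,B,G} {C,E,F} {D}
C D (5): add. Components now {A,B,G} {C,D,E,F}
B F (7): add. Components now {A,B,C,D,E,F,G}
The 6th edge added is B F.

B-F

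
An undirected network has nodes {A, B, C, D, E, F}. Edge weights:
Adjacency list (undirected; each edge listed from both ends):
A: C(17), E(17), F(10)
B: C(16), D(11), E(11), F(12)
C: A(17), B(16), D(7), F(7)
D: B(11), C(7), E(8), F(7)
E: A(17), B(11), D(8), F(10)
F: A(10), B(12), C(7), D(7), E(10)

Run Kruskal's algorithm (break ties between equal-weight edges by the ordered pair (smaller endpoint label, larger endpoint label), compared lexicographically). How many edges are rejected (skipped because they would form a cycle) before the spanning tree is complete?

Sort edges by weight, then run Kruskal:
C—D (7): add — endpoints in different components.
C—F (7): add — endpoints in different components.
D—F (7): skip — D and F already connected.
D—E (8): add — endpoints in different components.
A—F (10): add — endpoints in different components.
E—F (10): skip — E and F already connected.
B—D (11): add — endpoints in different components.
Edges rejected before the tree was complete: 2.

2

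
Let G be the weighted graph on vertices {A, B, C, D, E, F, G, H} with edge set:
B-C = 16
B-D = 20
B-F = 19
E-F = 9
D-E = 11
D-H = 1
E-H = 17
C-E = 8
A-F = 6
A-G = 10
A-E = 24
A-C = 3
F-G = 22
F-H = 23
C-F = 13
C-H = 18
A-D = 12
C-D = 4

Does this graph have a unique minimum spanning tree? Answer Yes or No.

Kruskal's algorithm — process edges by increasing weight (ties by edge label):
D-H (1): add — endpoints in different components.
A-C (3): add — endpoints in different components.
C-D (4): add — endpoints in different components.
A-F (6): add — endpoints in different components.
C-E (8): add — endpoints in different components.
E-F (9): skip — E and F already connected.
A-G (10): add — endpoints in different components.
D-E (11): skip — D and E already connected.
A-D (12): skip — A and D already connected.
C-F (13): skip — C and F already connected.
B-C (16): add — endpoints in different components.
Every non-tree edge has weight strictly greater than the heaviest edge on the tree path between its endpoints, so the MST is unique.

Yes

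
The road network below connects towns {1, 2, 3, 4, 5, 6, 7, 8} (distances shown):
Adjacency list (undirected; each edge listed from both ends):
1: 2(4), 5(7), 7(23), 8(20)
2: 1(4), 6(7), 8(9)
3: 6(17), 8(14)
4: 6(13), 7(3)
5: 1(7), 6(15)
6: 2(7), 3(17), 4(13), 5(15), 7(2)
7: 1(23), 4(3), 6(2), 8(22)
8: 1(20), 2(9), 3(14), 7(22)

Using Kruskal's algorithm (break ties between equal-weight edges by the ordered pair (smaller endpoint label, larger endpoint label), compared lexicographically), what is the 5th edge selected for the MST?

Kruskal: consider edges lightest-first.
6-7 (2): add — endpoints in different components.
4-7 (3): add — endpoints in different components.
1-2 (4): add — endpoints in different components.
1-5 (7): add — endpoints in different components.
2-6 (7): add — endpoints in different components.
2-8 (9): add — endpoints in different components.
4-6 (13): skip — 4 and 6 already connected.
3-8 (14): add — endpoints in different components.
The 5th edge added is 2-6.

2-6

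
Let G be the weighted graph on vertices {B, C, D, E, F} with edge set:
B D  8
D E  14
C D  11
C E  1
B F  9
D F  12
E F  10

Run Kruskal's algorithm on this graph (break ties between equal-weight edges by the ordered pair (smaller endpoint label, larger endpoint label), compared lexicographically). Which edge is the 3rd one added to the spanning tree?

B-F

Sort edges by weight, then run Kruskal:
C E (1): add. Components now {B} {C,E} {D} {F}
B D (8): add. Components now {B,D} {C,E} {F}
B F (9): add. Components now {B,D,F} {C,E}
E F (10): add. Components now {B,C,D,E,F}
The 3rd edge added is B F.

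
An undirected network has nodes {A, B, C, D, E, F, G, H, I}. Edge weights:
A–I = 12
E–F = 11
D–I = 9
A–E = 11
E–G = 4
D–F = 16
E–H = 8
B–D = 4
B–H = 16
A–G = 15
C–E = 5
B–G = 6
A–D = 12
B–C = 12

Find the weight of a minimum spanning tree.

58

Prim's algorithm from E:
Step 1: cheapest edge leaving the tree is E–G (4); add G.
Step 2: cheapest edge leaving the tree is C–E (5); add C.
Step 3: cheapest edge leaving the tree is B–G (6); add B.
Step 4: cheapest edge leaving the tree is B–D (4); add D.
Step 5: cheapest edge leaving the tree is E–H (8); add H.
Step 6: cheapest edge leaving the tree is D–I (9); add I.
Step 7: cheapest edge leaving the tree is A–E (11); add A.
Step 8: cheapest edge leaving the tree is E–F (11); add F.
MST edges: E–G, C–E, B–G, B–D, E–H, D–I, A–E, E–F; total weight 4+5+6+4+8+9+11+11 = 58.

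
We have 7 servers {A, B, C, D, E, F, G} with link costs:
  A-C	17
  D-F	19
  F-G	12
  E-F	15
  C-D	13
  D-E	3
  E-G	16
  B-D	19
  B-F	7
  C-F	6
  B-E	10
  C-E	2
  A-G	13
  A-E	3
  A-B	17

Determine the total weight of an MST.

Prim's algorithm from D:
Step 1: cheapest edge leaving the tree is D-E (3); add E.
Step 2: cheapest edge leaving the tree is C-E (2); add C.
Step 3: cheapest edge leaving the tree is A-E (3); add A.
Step 4: cheapest edge leaving the tree is C-F (6); add F.
Step 5: cheapest edge leaving the tree is B-F (7); add B.
Step 6: cheapest edge leaving the tree is F-G (12); add G.
MST edges: D-E, C-E, A-E, C-F, B-F, F-G; total weight 3+2+3+6+7+12 = 33.

33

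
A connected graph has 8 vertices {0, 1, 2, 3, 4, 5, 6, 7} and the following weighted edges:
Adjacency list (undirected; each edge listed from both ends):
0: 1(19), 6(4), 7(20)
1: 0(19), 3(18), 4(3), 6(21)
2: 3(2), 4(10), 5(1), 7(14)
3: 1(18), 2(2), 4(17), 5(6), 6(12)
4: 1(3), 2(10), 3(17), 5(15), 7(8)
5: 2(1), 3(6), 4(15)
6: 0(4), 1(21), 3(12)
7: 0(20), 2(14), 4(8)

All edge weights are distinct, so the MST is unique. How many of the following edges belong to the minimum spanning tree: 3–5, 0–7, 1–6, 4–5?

Kruskal's algorithm — process edges by increasing weight (ties by edge label):
2–5 (1): add — endpoints in different components.
2–3 (2): add — endpoints in different components.
1–4 (3): add — endpoints in different components.
0–6 (4): add — endpoints in different components.
3–5 (6): skip — 3 and 5 already connected.
4–7 (8): add — endpoints in different components.
2–4 (10): add — endpoints in different components.
3–6 (12): add — endpoints in different components.
MST edge set: {2–5, 2–3, 1–4, 0–6, 4–7, 2–4, 3–6}.
Of the listed edges, {} are in the MST → 0.

0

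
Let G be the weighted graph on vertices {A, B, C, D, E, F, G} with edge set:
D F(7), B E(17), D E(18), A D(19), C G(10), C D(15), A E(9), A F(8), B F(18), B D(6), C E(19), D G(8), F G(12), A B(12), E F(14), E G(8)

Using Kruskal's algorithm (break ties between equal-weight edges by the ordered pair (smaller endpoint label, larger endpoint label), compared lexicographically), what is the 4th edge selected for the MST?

Sort edges by weight, then run Kruskal:
B D (6): add — endpoints in different components.
D F (7): add — endpoints in different components.
A F (8): add — endpoints in different components.
D G (8): add — endpoints in different components.
E G (8): add — endpoints in different components.
A E (9): skip — A and E already connected.
C G (10): add — endpoints in different components.
The 4th edge added is D G.

D-G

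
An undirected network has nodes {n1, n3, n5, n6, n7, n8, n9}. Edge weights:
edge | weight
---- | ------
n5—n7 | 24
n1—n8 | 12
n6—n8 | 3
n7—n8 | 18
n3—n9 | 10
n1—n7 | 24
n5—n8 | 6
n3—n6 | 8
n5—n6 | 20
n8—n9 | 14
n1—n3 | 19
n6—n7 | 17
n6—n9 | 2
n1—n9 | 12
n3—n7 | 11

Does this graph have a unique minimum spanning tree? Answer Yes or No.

Sort edges by weight, then run Kruskal:
n6—n9 (2): add — endpoints in different components.
n6—n8 (3): add — endpoints in different components.
n5—n8 (6): add — endpoints in different components.
n3—n6 (8): add — endpoints in different components.
n3—n9 (10): skip — n9 and n3 already connected.
n3—n7 (11): add — endpoints in different components.
n1—n8 (12): add — endpoints in different components.
Non-tree edge n1—n9 has weight 12, equal to the heaviest edge on its tree cycle — swapping gives another MST of the same weight. Not unique.

No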